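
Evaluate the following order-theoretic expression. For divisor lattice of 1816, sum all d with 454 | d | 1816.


Interval [454,1816] in divisors of 1816: [454, 908, 1816]
Sum = 3178


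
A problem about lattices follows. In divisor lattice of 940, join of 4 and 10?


In a divisor lattice, join = lcm (least common multiple).
gcd(4,10) = 2
lcm(4,10) = 4*10/gcd = 40/2 = 20


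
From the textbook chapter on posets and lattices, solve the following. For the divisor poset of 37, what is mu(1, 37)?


In a divisor lattice, mu(a,b) = mu(b/a) where mu is the classical Mobius function.
b/a = 37/1 = 37
Prime factorization of 37: primes [37]
37 is squarefree with 1 prime factor(s), so mu(37) = (-1)^1 = -1


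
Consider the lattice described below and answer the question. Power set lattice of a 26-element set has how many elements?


Power set = 2^n.
2^26 = 67108864


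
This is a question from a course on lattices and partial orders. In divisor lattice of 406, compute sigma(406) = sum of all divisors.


sigma(n) = sum of divisors.
Divisors of 406: [1, 2, 7, 14, 29, 58, 203, 406]
Sum = 720


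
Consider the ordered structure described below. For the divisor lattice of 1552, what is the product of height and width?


Height = length of longest chain minus 1; width = size of largest antichain.
A maximum chain: 1 | 97 | 194 | 388 | 776 | 1552  (height 5).
A maximum antichain: {2, 97}  (width 2).
Product = 5 * 2 = 10


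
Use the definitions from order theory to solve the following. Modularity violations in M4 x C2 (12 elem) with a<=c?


Modular law: if a <= c then a v (b ^ c) = (a v b) ^ c.
Check all triples (a,b,c) with a <= c among 12 elements.
This lattice is modular (diamonds M_m and their chain-products are modular).
Total violating triples: 0


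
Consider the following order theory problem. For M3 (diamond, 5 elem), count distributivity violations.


Distributive law: a ^ (b v c) = (a ^ b) v (a ^ c).
Check all 5^3 = 125 ordered triples (a,b,c).
  e.g. a=a1, b=a2, c=a3: lhs=a1 != rhs=0
  e.g. a=a1, b=a3, c=a2: lhs=a1 != rhs=0
Total violating triples: 6


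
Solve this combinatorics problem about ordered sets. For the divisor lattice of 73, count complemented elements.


An element a is complemented if some b has a meet b = bottom, a join b = top.
a is complemented iff gcd(a, n/a)=1, i.e. a is a unitary divisor of 73.
Complemented elements: 1, 73
Count: 2


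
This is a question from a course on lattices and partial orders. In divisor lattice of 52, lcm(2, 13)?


Join=lcm.
gcd(2,13)=1
lcm=26


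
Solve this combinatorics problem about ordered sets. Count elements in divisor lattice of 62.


Divisors of 62: [1, 2, 31, 62]
Count: 4


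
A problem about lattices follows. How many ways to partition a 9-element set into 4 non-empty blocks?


S(n,k) = k*S(n-1,k) + S(n-1,k-1).
S(8,4) = 1701, S(8,3) = 966
S(9,4) = 4*1701 + 966 = 6804 + 966
S(9,4) = 7770


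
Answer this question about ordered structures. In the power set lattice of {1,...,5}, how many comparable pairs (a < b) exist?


A comparable pair {a,b} has a < b or b < a in the order.
Count unordered pairs where one element is strictly below the other.
Examples: {{},{1}}, {{},{2}}, {{},{3}}, {{},{4}}, ...
Total comparable pairs: 211


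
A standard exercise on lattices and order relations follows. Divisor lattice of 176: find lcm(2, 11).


In a divisor lattice, join = lcm (least common multiple).
gcd(2,11) = 1
lcm(2,11) = 2*11/gcd = 22/1 = 22


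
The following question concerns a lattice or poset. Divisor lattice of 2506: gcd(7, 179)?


Meet=gcd.
gcd(7,179)=1


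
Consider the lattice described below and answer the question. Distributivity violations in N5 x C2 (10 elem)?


Distributive law: a ^ (b v c) = (a ^ b) v (a ^ c).
Check all 10^3 = 1000 ordered triples (a,b,c).
  e.g. a=(b,0), b=(a,0), c=(c,0): lhs=(b,0) != rhs=(a,0)
  e.g. a=(b,0), b=(a,0), c=(c,1): lhs=(b,0) != rhs=(a,0)
Total violating triples: 16


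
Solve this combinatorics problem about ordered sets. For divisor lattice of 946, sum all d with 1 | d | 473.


Interval [1,473] in divisors of 946: [1, 11, 43, 473]
Sum = 528


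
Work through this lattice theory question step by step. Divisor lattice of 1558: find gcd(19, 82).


In a divisor lattice, meet = gcd (greatest common divisor).
By Euclidean algorithm or factoring: gcd(19,82) = 1


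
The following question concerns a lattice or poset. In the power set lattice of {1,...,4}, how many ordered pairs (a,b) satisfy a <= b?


The order relation is {(a,b) : a <= b}, reflexive so it includes (a,a).
Examples: ({},{}), ({},{1,2}), ({},{1,2,3}), ({},{1,2,3,4}), ({},{1,2,4}), ...
Total ordered pairs: 81


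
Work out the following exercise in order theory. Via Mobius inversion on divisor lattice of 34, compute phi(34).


phi(n) = n * prod_{p|n} (1 - 1/p).
Prime divisors of 34: [2, 17]
phi(34) = 34 * (1 - 1/2) * (1 - 1/17)
phi(34) = 16


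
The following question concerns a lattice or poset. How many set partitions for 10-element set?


B(n) = number of set partitions of an n-element set.
B(n) satisfies the recurrence: B(n+1) = sum_k C(n,k)*B(k).
B(10) = 115975


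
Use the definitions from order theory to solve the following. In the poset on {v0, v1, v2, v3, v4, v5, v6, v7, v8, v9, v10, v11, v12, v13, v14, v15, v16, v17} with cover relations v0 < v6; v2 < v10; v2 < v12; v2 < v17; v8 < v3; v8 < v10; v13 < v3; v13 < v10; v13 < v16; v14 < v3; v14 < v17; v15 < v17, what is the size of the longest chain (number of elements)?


A chain is a totally ordered subset; we count the number of elements in a maximum chain.
Compute, for each element x, the size of the longest chain ending at x:
  v0: 1
  v1: 1
  v2: 1
  v4: 1
  v5: 1
  v7: 1
  ...
A maximum chain: v8 < v3
Number of elements in the longest chain: 2


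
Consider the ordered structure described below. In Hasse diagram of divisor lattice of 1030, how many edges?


A cover relation a -< b holds when a < b with no c strictly between.
Cover relations:
  1 -< 2
  1 -< 5
  1 -< 103
  2 -< 10
  2 -< 206
  5 -< 10
  5 -< 515
  10 -< 1030
  ...4 more
Total: 12


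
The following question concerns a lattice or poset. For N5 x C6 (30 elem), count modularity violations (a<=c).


Modular law: if a <= c then a v (b ^ c) = (a v b) ^ c.
Check all triples (a,b,c) with a <= c among 30 elements.
  e.g. a=(a,0), b=(c,0), c=(b,0): lhs=(a,0) != rhs=(b,0)
  e.g. a=(a,0), b=(c,1), c=(b,0): lhs=(a,0) != rhs=(b,0)
Total violating triples: 126


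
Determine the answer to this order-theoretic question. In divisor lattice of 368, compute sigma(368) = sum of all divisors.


sigma(n) = sum of divisors.
Divisors of 368: [1, 2, 4, 8, 16, 23, 46, 92, 184, 368]
Sum = 744


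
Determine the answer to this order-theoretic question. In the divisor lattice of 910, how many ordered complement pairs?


Complement pair (a,b): a meet b = bottom, a join b = top.
Here: gcd(a,b)=1 and lcm(a,b)=910, i.e. a*b=910 with a,b coprime.
Pairs found: (1,910), (2,455), (5,182), (7,130), ... (12 more)
Total ordered pairs: 16


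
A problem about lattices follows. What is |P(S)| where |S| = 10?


Power set = 2^n.
2^10 = 1024


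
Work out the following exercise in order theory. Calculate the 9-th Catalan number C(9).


C(n) = C(2n, n) / (n+1).
C(18, 9) = 48620
C(9) = 48620 / 10 = 4862


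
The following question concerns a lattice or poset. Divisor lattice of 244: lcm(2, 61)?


Join=lcm.
gcd(2,61)=1
lcm=122


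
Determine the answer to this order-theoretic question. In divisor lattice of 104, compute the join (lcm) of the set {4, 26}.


In a divisor lattice, join = lcm (least common multiple).
Compute lcm iteratively: start with first element, then lcm(current, next).
Elements: [4, 26]
lcm(4,26) = 52
Final lcm = 52


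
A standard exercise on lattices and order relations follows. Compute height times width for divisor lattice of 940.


Height = length of longest chain minus 1; width = size of largest antichain.
A maximum chain: 1 | 47 | 235 | 470 | 940  (height 4).
A maximum antichain: {4, 10, 94, 235}  (width 4).
Product = 4 * 4 = 16


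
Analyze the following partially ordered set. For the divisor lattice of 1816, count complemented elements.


An element a is complemented if some b has a meet b = bottom, a join b = top.
a is complemented iff gcd(a, n/a)=1, i.e. a is a unitary divisor of 1816.
Complemented elements: 1, 8, 227, 1816
Count: 4


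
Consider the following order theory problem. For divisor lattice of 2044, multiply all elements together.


Divisors of 2044: [1, 2, 4, 7, 14, 28, 73, 146, 292, 511, 1022, 2044]
Product = n^(d(n)/2) = 2044^(12/2)
Product = 72926496312011001856


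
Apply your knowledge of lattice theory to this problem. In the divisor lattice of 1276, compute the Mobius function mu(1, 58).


In a divisor lattice, mu(a,b) = mu(b/a) where mu is the classical Mobius function.
b/a = 58/1 = 58
Prime factorization of 58: primes [2, 29]
58 is squarefree with 2 prime factor(s), so mu(58) = (-1)^2 = 1


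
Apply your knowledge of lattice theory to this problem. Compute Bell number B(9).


B(n) = number of set partitions of an n-element set.
B(n) satisfies the recurrence: B(n+1) = sum_k C(n,k)*B(k).
B(9) = 21147


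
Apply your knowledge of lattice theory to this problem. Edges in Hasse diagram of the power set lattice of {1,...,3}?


A cover relation a -< b holds when a < b with no c strictly between.
Cover relations:
  {} -< {1}
  {} -< {2}
  {} -< {3}
  {1} -< {1,2}
  {1} -< {1,3}
  {2} -< {1,2}
  {2} -< {2,3}
  {3} -< {1,3}
  ...4 more
Total: 12


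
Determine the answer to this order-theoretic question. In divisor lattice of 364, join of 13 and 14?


In a divisor lattice, join = lcm (least common multiple).
gcd(13,14) = 1
lcm(13,14) = 13*14/gcd = 182/1 = 182


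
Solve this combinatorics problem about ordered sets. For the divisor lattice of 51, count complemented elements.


An element a is complemented if some b has a meet b = bottom, a join b = top.
a is complemented iff gcd(a, n/a)=1, i.e. a is a unitary divisor of 51.
Complemented elements: 1, 3, 17, 51
Count: 4


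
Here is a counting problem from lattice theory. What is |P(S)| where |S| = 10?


Power set = 2^n.
2^10 = 1024


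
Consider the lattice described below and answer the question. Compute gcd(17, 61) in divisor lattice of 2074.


In a divisor lattice, meet = gcd (greatest common divisor).
By Euclidean algorithm or factoring: gcd(17,61) = 1


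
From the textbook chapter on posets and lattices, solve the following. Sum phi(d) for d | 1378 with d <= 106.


Divisors of 1378 up to 106: [1, 2, 13, 26, 53, 106]
phi values: [1, 1, 12, 12, 52, 52]
Sum = 130


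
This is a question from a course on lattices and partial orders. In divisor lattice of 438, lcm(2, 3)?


Join=lcm.
gcd(2,3)=1
lcm=6


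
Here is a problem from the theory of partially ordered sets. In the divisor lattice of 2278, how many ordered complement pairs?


Complement pair (a,b): a meet b = bottom, a join b = top.
Here: gcd(a,b)=1 and lcm(a,b)=2278, i.e. a*b=2278 with a,b coprime.
Pairs found: (1,2278), (2,1139), (17,134), (34,67), ... (4 more)
Total ordered pairs: 8


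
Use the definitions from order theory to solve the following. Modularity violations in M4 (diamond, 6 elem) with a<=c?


Modular law: if a <= c then a v (b ^ c) = (a v b) ^ c.
Check all triples (a,b,c) with a <= c among 6 elements.
This lattice is modular (diamonds M_m and their chain-products are modular).
Total violating triples: 0


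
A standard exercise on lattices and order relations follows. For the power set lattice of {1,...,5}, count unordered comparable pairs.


A comparable pair {a,b} has a < b or b < a in the order.
Count unordered pairs where one element is strictly below the other.
Examples: {{},{1}}, {{},{2}}, {{},{3}}, {{},{4}}, ...
Total comparable pairs: 211


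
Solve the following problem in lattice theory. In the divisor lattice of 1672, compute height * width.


Height = length of longest chain minus 1; width = size of largest antichain.
A maximum chain: 1 | 19 | 209 | 418 | 836 | 1672  (height 5).
A maximum antichain: {4, 22, 38, 209}  (width 4).
Product = 5 * 4 = 20


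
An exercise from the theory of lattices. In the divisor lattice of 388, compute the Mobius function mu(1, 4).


In a divisor lattice, mu(a,b) = mu(b/a) where mu is the classical Mobius function.
b/a = 4/1 = 4
Prime factorization of 4: primes [2]
4 is not squarefree, so mu(4) = 0


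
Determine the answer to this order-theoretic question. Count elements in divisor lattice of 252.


Divisors of 252: [1, 2, 3, 4, 6, 7, 9, 12, 14, 18, 21, 28, 36, 42, 63, 84, 126, 252]
Count: 18


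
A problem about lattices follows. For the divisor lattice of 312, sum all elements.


sigma(n) = sum of divisors.
Divisors of 312: [1, 2, 3, 4, 6, 8, 12, 13, 24, 26, 39, 52, 78, 104, 156, 312]
Sum = 840


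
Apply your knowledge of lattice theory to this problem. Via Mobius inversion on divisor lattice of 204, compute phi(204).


phi(n) = n * prod_{p|n} (1 - 1/p).
Prime divisors of 204: [2, 3, 17]
phi(204) = 204 * (1 - 1/2) * (1 - 1/3) * (1 - 1/17)
phi(204) = 64


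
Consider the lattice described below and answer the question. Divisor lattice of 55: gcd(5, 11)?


Meet=gcd.
gcd(5,11)=1


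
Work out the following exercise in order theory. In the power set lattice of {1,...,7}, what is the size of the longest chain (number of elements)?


A chain is a totally ordered subset; we count the number of elements in a maximum chain.
Compute, for each element x, the size of the longest chain ending at x:
  {}: 1
  {1}: 2
  {2}: 2
  {3}: 2
  {4}: 2
  {5}: 2
  ...
A maximum chain: {} < {1} < {1,2} < {1,2,3} < {1,2,3,4} < {1,2,3,4,5} < {1,2,3,4,5,6} < {1,2,3,4,5,6,7}
Number of elements in the longest chain: 8


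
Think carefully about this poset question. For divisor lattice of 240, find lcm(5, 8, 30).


In a divisor lattice, join = lcm (least common multiple).
Compute lcm iteratively: start with first element, then lcm(current, next).
Elements: [5, 8, 30]
lcm(5,8) = 40
lcm(40,30) = 120
Final lcm = 120


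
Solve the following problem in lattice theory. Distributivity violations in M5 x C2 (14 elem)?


Distributive law: a ^ (b v c) = (a ^ b) v (a ^ c).
Check all 14^3 = 2744 ordered triples (a,b,c).
  e.g. a=(a1,0), b=(a2,0), c=(a3,0): lhs=(a1,0) != rhs=(0,0)
  e.g. a=(a1,0), b=(a2,0), c=(a3,1): lhs=(a1,0) != rhs=(0,0)
Total violating triples: 480


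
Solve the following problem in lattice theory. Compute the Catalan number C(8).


C(n) = C(2n, n) / (n+1).
C(16, 8) = 12870
C(8) = 12870 / 9 = 1430


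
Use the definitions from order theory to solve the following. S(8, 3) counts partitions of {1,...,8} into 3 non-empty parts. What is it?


S(n,k) = k*S(n-1,k) + S(n-1,k-1).
S(7,3) = 301, S(7,2) = 63
S(8,3) = 3*301 + 63 = 903 + 63
S(8,3) = 966


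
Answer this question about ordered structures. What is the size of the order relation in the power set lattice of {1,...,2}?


The order relation is {(a,b) : a <= b}, reflexive so it includes (a,a).
Examples: ({},{}), ({},{1,2}), ({},{1}), ({},{2}), ({1,2},{1,2}), ...
Total ordered pairs: 9


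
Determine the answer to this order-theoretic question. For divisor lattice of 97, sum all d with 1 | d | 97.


Interval [1,97] in divisors of 97: [1, 97]
Sum = 98


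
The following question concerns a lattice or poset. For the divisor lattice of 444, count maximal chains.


A maximal chain goes from the minimum element to a maximal element via cover relations.
Counting all min-to-max paths in the cover graph.
Total maximal chains: 12


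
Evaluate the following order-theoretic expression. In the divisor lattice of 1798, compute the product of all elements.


Divisors of 1798: [1, 2, 29, 31, 58, 62, 899, 1798]
Product = n^(d(n)/2) = 1798^(8/2)
Product = 10451021702416


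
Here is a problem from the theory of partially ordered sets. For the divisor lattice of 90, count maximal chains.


A maximal chain goes from the minimum element to a maximal element via cover relations.
Counting all min-to-max paths in the cover graph.
Total maximal chains: 12


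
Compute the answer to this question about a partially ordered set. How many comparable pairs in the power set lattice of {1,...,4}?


A comparable pair {a,b} has a < b or b < a in the order.
Count unordered pairs where one element is strictly below the other.
Examples: {{},{1}}, {{},{2}}, {{},{3}}, {{},{4}}, ...
Total comparable pairs: 65


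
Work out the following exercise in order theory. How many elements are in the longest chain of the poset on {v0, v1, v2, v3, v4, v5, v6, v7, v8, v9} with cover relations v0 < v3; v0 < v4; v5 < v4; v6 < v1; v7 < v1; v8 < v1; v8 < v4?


A chain is a totally ordered subset; we count the number of elements in a maximum chain.
Compute, for each element x, the size of the longest chain ending at x:
  v0: 1
  v2: 1
  v5: 1
  v6: 1
  v7: 1
  v8: 1
  ...
A maximum chain: v6 < v1
Number of elements in the longest chain: 2


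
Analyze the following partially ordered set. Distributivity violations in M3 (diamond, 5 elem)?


Distributive law: a ^ (b v c) = (a ^ b) v (a ^ c).
Check all 5^3 = 125 ordered triples (a,b,c).
  e.g. a=a1, b=a2, c=a3: lhs=a1 != rhs=0
  e.g. a=a1, b=a3, c=a2: lhs=a1 != rhs=0
Total violating triples: 6


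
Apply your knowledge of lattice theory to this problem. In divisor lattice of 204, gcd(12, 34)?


Meet=gcd.
gcd(12,34)=2


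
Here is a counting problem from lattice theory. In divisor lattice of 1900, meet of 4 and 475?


In a divisor lattice, meet = gcd (greatest common divisor).
By Euclidean algorithm or factoring: gcd(4,475) = 1


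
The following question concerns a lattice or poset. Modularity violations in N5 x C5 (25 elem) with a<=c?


Modular law: if a <= c then a v (b ^ c) = (a v b) ^ c.
Check all triples (a,b,c) with a <= c among 25 elements.
  e.g. a=(a,0), b=(c,0), c=(b,0): lhs=(a,0) != rhs=(b,0)
  e.g. a=(a,0), b=(c,1), c=(b,0): lhs=(a,0) != rhs=(b,0)
Total violating triples: 75


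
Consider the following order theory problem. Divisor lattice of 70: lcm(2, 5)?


Join=lcm.
gcd(2,5)=1
lcm=10


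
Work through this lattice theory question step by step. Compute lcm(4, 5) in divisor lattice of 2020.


In a divisor lattice, join = lcm (least common multiple).
gcd(4,5) = 1
lcm(4,5) = 4*5/gcd = 20/1 = 20


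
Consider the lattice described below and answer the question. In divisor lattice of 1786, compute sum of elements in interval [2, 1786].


Interval [2,1786] in divisors of 1786: [2, 38, 94, 1786]
Sum = 1920


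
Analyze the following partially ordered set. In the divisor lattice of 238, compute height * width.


Height = length of longest chain minus 1; width = size of largest antichain.
A maximum chain: 1 | 17 | 119 | 238  (height 3).
A maximum antichain: {2, 7, 17}  (width 3).
Product = 3 * 3 = 9


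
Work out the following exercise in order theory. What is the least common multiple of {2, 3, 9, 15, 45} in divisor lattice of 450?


In a divisor lattice, join = lcm (least common multiple).
Compute lcm iteratively: start with first element, then lcm(current, next).
Elements: [2, 3, 9, 15, 45]
lcm(2,3) = 6
lcm(6,9) = 18
lcm(18,15) = 90
lcm(90,45) = 90
Final lcm = 90


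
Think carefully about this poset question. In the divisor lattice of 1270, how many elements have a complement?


An element a is complemented if some b has a meet b = bottom, a join b = top.
a is complemented iff gcd(a, n/a)=1, i.e. a is a unitary divisor of 1270.
Complemented elements: 1, 2, 5, 10, 127, 254, ... (2 more)
Count: 8


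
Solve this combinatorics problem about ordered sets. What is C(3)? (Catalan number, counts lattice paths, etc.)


C(n) = C(2n, n) / (n+1).
C(6, 3) = 20
C(3) = 20 / 4 = 5


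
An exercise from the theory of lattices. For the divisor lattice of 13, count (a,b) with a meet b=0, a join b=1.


Complement pair (a,b): a meet b = bottom, a join b = top.
Here: gcd(a,b)=1 and lcm(a,b)=13, i.e. a*b=13 with a,b coprime.
Pairs found: (1,13), (13,1)
Total ordered pairs: 2


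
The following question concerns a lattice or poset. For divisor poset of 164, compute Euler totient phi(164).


phi(n) = n * prod_{p|n} (1 - 1/p).
Prime divisors of 164: [2, 41]
phi(164) = 164 * (1 - 1/2) * (1 - 1/41)
phi(164) = 80


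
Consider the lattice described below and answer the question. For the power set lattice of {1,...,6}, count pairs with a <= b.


The order relation is {(a,b) : a <= b}, reflexive so it includes (a,a).
Examples: ({},{}), ({},{1,2}), ({},{1,2,3}), ({},{1,2,3,4}), ({},{1,2,3,4,5}), ...
Total ordered pairs: 729


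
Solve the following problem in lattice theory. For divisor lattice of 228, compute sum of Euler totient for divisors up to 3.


Divisors of 228 up to 3: [1, 2, 3]
phi values: [1, 1, 2]
Sum = 4


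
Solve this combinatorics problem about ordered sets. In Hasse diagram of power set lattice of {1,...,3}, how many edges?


A cover relation a -< b holds when a < b with no c strictly between.
Cover relations:
  {} -< {1}
  {} -< {2}
  {} -< {3}
  {1} -< {1,2}
  {1} -< {1,3}
  {2} -< {1,2}
  {2} -< {2,3}
  {3} -< {1,3}
  ...4 more
Total: 12


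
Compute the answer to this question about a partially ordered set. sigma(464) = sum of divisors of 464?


sigma(n) = sum of divisors.
Divisors of 464: [1, 2, 4, 8, 16, 29, 58, 116, 232, 464]
Sum = 930


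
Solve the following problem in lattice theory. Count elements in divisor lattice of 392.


Divisors of 392: [1, 2, 4, 7, 8, 14, 28, 49, 56, 98, 196, 392]
Count: 12


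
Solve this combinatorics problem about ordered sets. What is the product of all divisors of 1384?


Divisors of 1384: [1, 2, 4, 8, 173, 346, 692, 1384]
Product = n^(d(n)/2) = 1384^(8/2)
Product = 3668971687936


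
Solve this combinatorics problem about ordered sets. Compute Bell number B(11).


B(n) = number of set partitions of an n-element set.
B(n) satisfies the recurrence: B(n+1) = sum_k C(n,k)*B(k).
B(11) = 678570


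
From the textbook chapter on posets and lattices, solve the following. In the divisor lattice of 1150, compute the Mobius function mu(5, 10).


In a divisor lattice, mu(a,b) = mu(b/a) where mu is the classical Mobius function.
b/a = 10/5 = 2
Prime factorization of 2: primes [2]
2 is squarefree with 1 prime factor(s), so mu(2) = (-1)^1 = -1


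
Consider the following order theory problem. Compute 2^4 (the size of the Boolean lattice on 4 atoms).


Power set = 2^n.
2^4 = 16


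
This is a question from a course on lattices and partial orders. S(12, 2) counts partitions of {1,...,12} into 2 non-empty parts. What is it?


S(n,k) = k*S(n-1,k) + S(n-1,k-1).
S(11,2) = 1023, S(11,1) = 1
S(12,2) = 2*1023 + 1 = 2046 + 1
S(12,2) = 2047


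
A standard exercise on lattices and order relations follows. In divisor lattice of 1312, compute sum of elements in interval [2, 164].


Interval [2,164] in divisors of 1312: [2, 4, 82, 164]
Sum = 252


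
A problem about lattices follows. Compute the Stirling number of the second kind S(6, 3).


S(n,k) = k*S(n-1,k) + S(n-1,k-1).
S(5,3) = 25, S(5,2) = 15
S(6,3) = 3*25 + 15 = 75 + 15
S(6,3) = 90


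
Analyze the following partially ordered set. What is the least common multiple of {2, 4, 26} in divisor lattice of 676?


In a divisor lattice, join = lcm (least common multiple).
Compute lcm iteratively: start with first element, then lcm(current, next).
Elements: [2, 4, 26]
lcm(2,4) = 4
lcm(4,26) = 52
Final lcm = 52


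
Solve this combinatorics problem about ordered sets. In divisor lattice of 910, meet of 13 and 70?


In a divisor lattice, meet = gcd (greatest common divisor).
By Euclidean algorithm or factoring: gcd(13,70) = 1


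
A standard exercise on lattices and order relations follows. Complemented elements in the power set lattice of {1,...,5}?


An element a is complemented if some b has a meet b = bottom, a join b = top.
every subset A has complement S\A, so all elements are complemented.
Complemented elements: {}, {1}, {2}, {3}, {4}, {5}, ... (26 more)
Count: 32


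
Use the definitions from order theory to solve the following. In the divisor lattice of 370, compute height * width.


Height = length of longest chain minus 1; width = size of largest antichain.
A maximum chain: 1 | 37 | 185 | 370  (height 3).
A maximum antichain: {2, 5, 37}  (width 3).
Product = 3 * 3 = 9


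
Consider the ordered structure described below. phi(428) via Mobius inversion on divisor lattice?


phi(n) = n * prod_{p|n} (1 - 1/p).
Prime divisors of 428: [2, 107]
phi(428) = 428 * (1 - 1/2) * (1 - 1/107)
phi(428) = 212


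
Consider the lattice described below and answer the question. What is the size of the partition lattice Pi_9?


B(n) = number of set partitions of an n-element set.
B(n) satisfies the recurrence: B(n+1) = sum_k C(n,k)*B(k).
B(9) = 21147


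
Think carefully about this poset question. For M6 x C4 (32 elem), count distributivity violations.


Distributive law: a ^ (b v c) = (a ^ b) v (a ^ c).
Check all 32^3 = 32768 ordered triples (a,b,c).
  e.g. a=(a1,0), b=(a2,0), c=(a3,0): lhs=(a1,0) != rhs=(0,0)
  e.g. a=(a1,0), b=(a2,0), c=(a3,1): lhs=(a1,0) != rhs=(0,0)
Total violating triples: 7680


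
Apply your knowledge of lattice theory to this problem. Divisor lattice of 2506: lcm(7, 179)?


Join=lcm.
gcd(7,179)=1
lcm=1253


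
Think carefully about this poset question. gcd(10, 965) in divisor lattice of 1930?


Meet=gcd.
gcd(10,965)=5


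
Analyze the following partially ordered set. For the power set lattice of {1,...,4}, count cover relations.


A cover relation a -< b holds when a < b with no c strictly between.
Cover relations:
  {} -< {1}
  {} -< {2}
  {} -< {3}
  {} -< {4}
  {1} -< {1,2}
  {1} -< {1,3}
  {1} -< {1,4}
  {2} -< {1,2}
  ...24 more
Total: 32


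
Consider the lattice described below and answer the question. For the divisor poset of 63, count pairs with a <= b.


The order relation is {(a,b) : a <= b}, reflexive so it includes (a,a).
Examples: (1,1), (1,21), (1,3), (1,63), (1,7), ...
Total ordered pairs: 18


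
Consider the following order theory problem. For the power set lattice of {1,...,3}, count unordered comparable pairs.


A comparable pair {a,b} has a < b or b < a in the order.
Count unordered pairs where one element is strictly below the other.
Examples: {{},{1}}, {{},{2}}, {{},{3}}, {{},{1,2}}, ...
Total comparable pairs: 19


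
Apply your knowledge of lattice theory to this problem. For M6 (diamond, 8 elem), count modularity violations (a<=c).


Modular law: if a <= c then a v (b ^ c) = (a v b) ^ c.
Check all triples (a,b,c) with a <= c among 8 elements.
This lattice is modular (diamonds M_m and their chain-products are modular).
Total violating triples: 0


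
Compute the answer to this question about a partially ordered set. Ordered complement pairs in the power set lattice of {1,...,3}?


Complement pair (a,b): a meet b = bottom, a join b = top.
Here: A intersect B = {} and A union B = {1,...,3}.
Pairs found: ({},{1,2,3}), ({1},{2,3}), ({2},{1,3}), ({3},{1,2}), ... (4 more)
Total ordered pairs: 8


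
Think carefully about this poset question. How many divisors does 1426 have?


Divisors of 1426: [1, 2, 23, 31, 46, 62, 713, 1426]
Count: 8


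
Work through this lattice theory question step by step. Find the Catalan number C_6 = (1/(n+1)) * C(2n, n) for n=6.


C(n) = C(2n, n) / (n+1).
C(12, 6) = 924
C(6) = 924 / 7 = 132


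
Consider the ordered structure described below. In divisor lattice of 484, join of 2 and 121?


In a divisor lattice, join = lcm (least common multiple).
gcd(2,121) = 1
lcm(2,121) = 2*121/gcd = 242/1 = 242


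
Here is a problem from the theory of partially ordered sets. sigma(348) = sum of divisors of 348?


sigma(n) = sum of divisors.
Divisors of 348: [1, 2, 3, 4, 6, 12, 29, 58, 87, 116, 174, 348]
Sum = 840


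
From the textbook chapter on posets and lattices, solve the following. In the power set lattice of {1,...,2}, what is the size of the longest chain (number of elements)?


A chain is a totally ordered subset; we count the number of elements in a maximum chain.
Compute, for each element x, the size of the longest chain ending at x:
  {}: 1
  {1}: 2
  {2}: 2
  {1,2}: 3
A maximum chain: {} < {1} < {1,2}
Number of elements in the longest chain: 3


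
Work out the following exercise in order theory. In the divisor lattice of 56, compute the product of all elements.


Divisors of 56: [1, 2, 4, 7, 8, 14, 28, 56]
Product = n^(d(n)/2) = 56^(8/2)
Product = 9834496


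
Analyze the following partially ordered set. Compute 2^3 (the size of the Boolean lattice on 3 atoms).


Power set = 2^n.
2^3 = 8


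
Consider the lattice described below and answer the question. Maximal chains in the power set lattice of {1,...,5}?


A maximal chain goes from the minimum element to a maximal element via cover relations.
Counting all min-to-max paths in the cover graph.
Total maximal chains: 120


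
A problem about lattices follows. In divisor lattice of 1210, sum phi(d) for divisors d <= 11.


Divisors of 1210 up to 11: [1, 2, 5, 10, 11]
phi values: [1, 1, 4, 4, 10]
Sum = 20


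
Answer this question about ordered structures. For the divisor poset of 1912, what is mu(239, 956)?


In a divisor lattice, mu(a,b) = mu(b/a) where mu is the classical Mobius function.
b/a = 956/239 = 4
Prime factorization of 4: primes [2]
4 is not squarefree, so mu(4) = 0


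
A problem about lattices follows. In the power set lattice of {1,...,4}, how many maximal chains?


A maximal chain goes from the minimum element to a maximal element via cover relations.
Counting all min-to-max paths in the cover graph.
Total maximal chains: 24


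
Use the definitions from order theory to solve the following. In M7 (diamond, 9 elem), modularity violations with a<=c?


Modular law: if a <= c then a v (b ^ c) = (a v b) ^ c.
Check all triples (a,b,c) with a <= c among 9 elements.
This lattice is modular (diamonds M_m and their chain-products are modular).
Total violating triples: 0


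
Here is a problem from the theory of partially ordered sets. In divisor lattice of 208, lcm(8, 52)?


Join=lcm.
gcd(8,52)=4
lcm=104


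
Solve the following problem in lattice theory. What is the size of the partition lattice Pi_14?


B(n) = number of set partitions of an n-element set.
B(n) satisfies the recurrence: B(n+1) = sum_k C(n,k)*B(k).
B(14) = 190899322


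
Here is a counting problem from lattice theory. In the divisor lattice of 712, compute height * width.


Height = length of longest chain minus 1; width = size of largest antichain.
A maximum chain: 1 | 89 | 178 | 356 | 712  (height 4).
A maximum antichain: {2, 89}  (width 2).
Product = 4 * 2 = 8


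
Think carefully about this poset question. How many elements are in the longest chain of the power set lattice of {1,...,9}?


A chain is a totally ordered subset; we count the number of elements in a maximum chain.
Compute, for each element x, the size of the longest chain ending at x:
  {}: 1
  {1}: 2
  {2}: 2
  {3}: 2
  {4}: 2
  {5}: 2
  ...
A maximum chain: {} < {1} < {1,2} < {1,2,3} < {1,2,3,4} < {1,2,3,4,5} < {1,2,3,4,5,6} < {1,2,3,4,5,6,7} < {1,2,3,4,5,6,7,8} < {1,2,3,4,5,6,7,8,9}
Number of elements in the longest chain: 10


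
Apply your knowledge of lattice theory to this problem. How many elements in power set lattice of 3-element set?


Power set = 2^n.
2^3 = 8


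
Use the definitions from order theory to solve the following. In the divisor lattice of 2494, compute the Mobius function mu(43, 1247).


In a divisor lattice, mu(a,b) = mu(b/a) where mu is the classical Mobius function.
b/a = 1247/43 = 29
Prime factorization of 29: primes [29]
29 is squarefree with 1 prime factor(s), so mu(29) = (-1)^1 = -1


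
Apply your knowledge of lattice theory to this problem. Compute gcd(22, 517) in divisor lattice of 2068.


In a divisor lattice, meet = gcd (greatest common divisor).
By Euclidean algorithm or factoring: gcd(22,517) = 11


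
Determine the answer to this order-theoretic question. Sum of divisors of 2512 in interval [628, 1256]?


Interval [628,1256] in divisors of 2512: [628, 1256]
Sum = 1884


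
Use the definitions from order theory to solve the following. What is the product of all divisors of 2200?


Divisors of 2200: [1, 2, 4, 5, 8, 10, 11, 20, 22, 25, 40, 44, 50, 55, 88, 100, 110, 200, 220, 275, 440, 550, 1100, 2200]
Product = n^(d(n)/2) = 2200^(24/2)
Product = 12855002631049216000000000000000000000000


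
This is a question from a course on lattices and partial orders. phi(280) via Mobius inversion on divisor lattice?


phi(n) = n * prod_{p|n} (1 - 1/p).
Prime divisors of 280: [2, 5, 7]
phi(280) = 280 * (1 - 1/2) * (1 - 1/5) * (1 - 1/7)
phi(280) = 96


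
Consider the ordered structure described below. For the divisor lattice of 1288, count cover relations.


A cover relation a -< b holds when a < b with no c strictly between.
Cover relations:
  1 -< 2
  1 -< 7
  1 -< 23
  2 -< 4
  2 -< 14
  2 -< 46
  4 -< 8
  4 -< 28
  ...20 more
Total: 28


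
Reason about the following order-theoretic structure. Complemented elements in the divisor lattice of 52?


An element a is complemented if some b has a meet b = bottom, a join b = top.
a is complemented iff gcd(a, n/a)=1, i.e. a is a unitary divisor of 52.
Complemented elements: 1, 4, 13, 52
Count: 4


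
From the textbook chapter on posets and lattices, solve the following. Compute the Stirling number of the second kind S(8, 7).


S(n,k) = k*S(n-1,k) + S(n-1,k-1).
S(7,7) = 1, S(7,6) = 21
S(8,7) = 7*1 + 21 = 7 + 21
S(8,7) = 28


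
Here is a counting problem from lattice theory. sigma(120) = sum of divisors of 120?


sigma(n) = sum of divisors.
Divisors of 120: [1, 2, 3, 4, 5, 6, 8, 10, 12, 15, 20, 24, 30, 40, 60, 120]
Sum = 360


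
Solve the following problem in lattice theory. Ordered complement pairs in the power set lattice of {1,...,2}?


Complement pair (a,b): a meet b = bottom, a join b = top.
Here: A intersect B = {} and A union B = {1,...,2}.
Pairs found: ({},{1,2}), ({1},{2}), ({2},{1}), ({1,2},{})
Total ordered pairs: 4


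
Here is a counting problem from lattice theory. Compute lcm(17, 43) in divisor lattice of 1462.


In a divisor lattice, join = lcm (least common multiple).
gcd(17,43) = 1
lcm(17,43) = 17*43/gcd = 731/1 = 731


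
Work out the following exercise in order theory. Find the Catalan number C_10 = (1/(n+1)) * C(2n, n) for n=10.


C(n) = C(2n, n) / (n+1).
C(20, 10) = 184756
C(10) = 184756 / 11 = 16796


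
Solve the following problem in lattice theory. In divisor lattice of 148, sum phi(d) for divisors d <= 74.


Divisors of 148 up to 74: [1, 2, 4, 37, 74]
phi values: [1, 1, 2, 36, 36]
Sum = 76


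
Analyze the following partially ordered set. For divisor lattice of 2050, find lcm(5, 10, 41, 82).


In a divisor lattice, join = lcm (least common multiple).
Compute lcm iteratively: start with first element, then lcm(current, next).
Elements: [5, 10, 41, 82]
lcm(5,10) = 10
lcm(10,41) = 410
lcm(410,82) = 410
Final lcm = 410


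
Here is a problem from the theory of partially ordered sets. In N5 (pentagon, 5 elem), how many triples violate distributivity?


Distributive law: a ^ (b v c) = (a ^ b) v (a ^ c).
Check all 5^3 = 125 ordered triples (a,b,c).
  e.g. a=b, b=a, c=c: lhs=b != rhs=a
  e.g. a=b, b=c, c=a: lhs=b != rhs=a
Total violating triples: 2


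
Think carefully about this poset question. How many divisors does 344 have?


Divisors of 344: [1, 2, 4, 8, 43, 86, 172, 344]
Count: 8


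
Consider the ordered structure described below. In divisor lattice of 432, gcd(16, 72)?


Meet=gcd.
gcd(16,72)=8


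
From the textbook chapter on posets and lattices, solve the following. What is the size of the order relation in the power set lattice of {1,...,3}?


The order relation is {(a,b) : a <= b}, reflexive so it includes (a,a).
Examples: ({},{}), ({},{1,2}), ({},{1,2,3}), ({},{1,3}), ({},{1}), ...
Total ordered pairs: 27


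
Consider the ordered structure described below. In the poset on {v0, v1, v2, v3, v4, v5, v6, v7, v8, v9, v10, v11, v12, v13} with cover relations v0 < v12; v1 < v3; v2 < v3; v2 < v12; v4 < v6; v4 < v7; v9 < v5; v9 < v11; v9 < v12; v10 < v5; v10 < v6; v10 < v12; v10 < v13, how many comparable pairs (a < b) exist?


A comparable pair {a,b} has a < b or b < a in the order.
Count unordered pairs where one element is strictly below the other.
Examples: {v0,v12}, {v1,v3}, {v2,v3}, {v2,v12}, ...
Total comparable pairs: 13


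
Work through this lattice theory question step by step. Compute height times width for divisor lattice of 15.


Height = length of longest chain minus 1; width = size of largest antichain.
A maximum chain: 1 | 5 | 15  (height 2).
A maximum antichain: {3, 5}  (width 2).
Product = 2 * 2 = 4


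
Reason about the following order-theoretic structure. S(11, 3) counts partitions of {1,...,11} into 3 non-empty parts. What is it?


S(n,k) = k*S(n-1,k) + S(n-1,k-1).
S(10,3) = 9330, S(10,2) = 511
S(11,3) = 3*9330 + 511 = 27990 + 511
S(11,3) = 28501


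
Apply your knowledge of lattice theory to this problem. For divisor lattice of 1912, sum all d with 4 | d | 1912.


Interval [4,1912] in divisors of 1912: [4, 8, 956, 1912]
Sum = 2880


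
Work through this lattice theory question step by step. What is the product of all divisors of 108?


Divisors of 108: [1, 2, 3, 4, 6, 9, 12, 18, 27, 36, 54, 108]
Product = n^(d(n)/2) = 108^(12/2)
Product = 1586874322944


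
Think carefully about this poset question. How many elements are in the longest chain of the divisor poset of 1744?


A chain is a totally ordered subset; we count the number of elements in a maximum chain.
Compute, for each element x, the size of the longest chain ending at x:
  1: 1
  2: 2
  109: 2
  4: 3
  8: 4
  218: 3
  ...
A maximum chain: 1 < 2 < 4 < 8 < 16 < 1744
Number of elements in the longest chain: 6


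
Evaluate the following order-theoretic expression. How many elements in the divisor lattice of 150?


Divisors of 150: [1, 2, 3, 5, 6, 10, 15, 25, 30, 50, 75, 150]
Count: 12


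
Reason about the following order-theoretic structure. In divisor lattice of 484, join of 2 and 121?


In a divisor lattice, join = lcm (least common multiple).
gcd(2,121) = 1
lcm(2,121) = 2*121/gcd = 242/1 = 242


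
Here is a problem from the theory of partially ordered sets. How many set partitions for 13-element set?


B(n) = number of set partitions of an n-element set.
B(n) satisfies the recurrence: B(n+1) = sum_k C(n,k)*B(k).
B(13) = 27644437


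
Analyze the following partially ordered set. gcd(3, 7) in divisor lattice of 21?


Meet=gcd.
gcd(3,7)=1


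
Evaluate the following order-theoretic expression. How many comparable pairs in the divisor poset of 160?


A comparable pair {a,b} has a < b or b < a in the order.
Count unordered pairs where one element is strictly below the other.
Examples: {1,2}, {1,4}, {1,5}, {1,8}, ...
Total comparable pairs: 51


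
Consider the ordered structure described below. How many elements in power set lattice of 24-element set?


Power set = 2^n.
2^24 = 16777216


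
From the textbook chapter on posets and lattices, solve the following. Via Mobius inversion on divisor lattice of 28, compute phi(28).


phi(n) = n * prod_{p|n} (1 - 1/p).
Prime divisors of 28: [2, 7]
phi(28) = 28 * (1 - 1/2) * (1 - 1/7)
phi(28) = 12
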